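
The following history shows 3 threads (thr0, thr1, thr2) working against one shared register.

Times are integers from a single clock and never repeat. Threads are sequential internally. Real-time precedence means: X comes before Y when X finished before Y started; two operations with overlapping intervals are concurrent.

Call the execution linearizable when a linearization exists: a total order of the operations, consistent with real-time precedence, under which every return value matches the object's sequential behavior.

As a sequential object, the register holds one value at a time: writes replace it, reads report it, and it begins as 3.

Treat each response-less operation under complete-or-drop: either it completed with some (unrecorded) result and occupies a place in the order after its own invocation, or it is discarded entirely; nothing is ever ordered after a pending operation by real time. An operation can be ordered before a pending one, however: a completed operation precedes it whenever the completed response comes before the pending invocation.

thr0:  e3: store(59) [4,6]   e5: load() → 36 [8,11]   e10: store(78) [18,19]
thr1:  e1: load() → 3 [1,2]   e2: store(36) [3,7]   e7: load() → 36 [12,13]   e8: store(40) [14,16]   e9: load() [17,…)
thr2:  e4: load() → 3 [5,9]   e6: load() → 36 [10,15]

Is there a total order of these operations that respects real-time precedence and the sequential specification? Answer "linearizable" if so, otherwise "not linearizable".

linearizable

witness order: e1, e4, e3, e2, e5, e6, e7, e8, e9, e10
step 1: e1 load() → 3 — value 3
step 2: e4 load() → 3 — value 3
step 3: e3 store(59) — value 59
step 4: e2 store(36) — value 36
step 5: e5 load() → 36 — value 36
step 6: e6 load() → 36 — value 36
step 7: e7 load() → 36 — value 36
step 8: e8 store(40) — value 40
step 9: e9 load() (pending, included) — value 40
step 10: e10 store(78) — value 78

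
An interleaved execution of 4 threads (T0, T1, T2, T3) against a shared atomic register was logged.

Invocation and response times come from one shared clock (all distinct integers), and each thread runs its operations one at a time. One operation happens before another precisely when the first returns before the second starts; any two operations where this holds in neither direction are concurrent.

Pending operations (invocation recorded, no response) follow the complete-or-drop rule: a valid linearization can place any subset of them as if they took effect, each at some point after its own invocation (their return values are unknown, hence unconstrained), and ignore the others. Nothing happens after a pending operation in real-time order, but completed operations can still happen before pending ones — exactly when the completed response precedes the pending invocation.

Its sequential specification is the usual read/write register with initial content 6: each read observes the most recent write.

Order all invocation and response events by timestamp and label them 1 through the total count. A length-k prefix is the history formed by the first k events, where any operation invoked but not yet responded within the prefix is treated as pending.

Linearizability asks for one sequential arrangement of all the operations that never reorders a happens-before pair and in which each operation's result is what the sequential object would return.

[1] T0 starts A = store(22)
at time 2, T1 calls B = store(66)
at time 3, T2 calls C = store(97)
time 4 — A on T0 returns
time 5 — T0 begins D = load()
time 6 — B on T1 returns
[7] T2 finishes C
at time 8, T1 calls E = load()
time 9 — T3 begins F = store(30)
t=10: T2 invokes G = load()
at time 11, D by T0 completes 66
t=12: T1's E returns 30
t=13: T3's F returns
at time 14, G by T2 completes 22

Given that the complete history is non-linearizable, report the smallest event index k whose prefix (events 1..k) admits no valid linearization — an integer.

events 1..13 are still linearizable — one witness is A, B, D, C, F, E:
step 1: A store(22) — value 22
step 2: B store(66) — value 66
step 3: D load() → 66 — value 66
step 4: C store(97) — value 97
step 5: F store(30) — value 30
step 6: E load() → 30 — value 30
adding event 14 (G responds at 14) leaves no legal real-time order
for example A, B, C, D, E, F, G fails at step 4: D load() → 66 is not legal there
for example A, B, C, D, E, G, F fails at step 4: D load() → 66 is not legal there

14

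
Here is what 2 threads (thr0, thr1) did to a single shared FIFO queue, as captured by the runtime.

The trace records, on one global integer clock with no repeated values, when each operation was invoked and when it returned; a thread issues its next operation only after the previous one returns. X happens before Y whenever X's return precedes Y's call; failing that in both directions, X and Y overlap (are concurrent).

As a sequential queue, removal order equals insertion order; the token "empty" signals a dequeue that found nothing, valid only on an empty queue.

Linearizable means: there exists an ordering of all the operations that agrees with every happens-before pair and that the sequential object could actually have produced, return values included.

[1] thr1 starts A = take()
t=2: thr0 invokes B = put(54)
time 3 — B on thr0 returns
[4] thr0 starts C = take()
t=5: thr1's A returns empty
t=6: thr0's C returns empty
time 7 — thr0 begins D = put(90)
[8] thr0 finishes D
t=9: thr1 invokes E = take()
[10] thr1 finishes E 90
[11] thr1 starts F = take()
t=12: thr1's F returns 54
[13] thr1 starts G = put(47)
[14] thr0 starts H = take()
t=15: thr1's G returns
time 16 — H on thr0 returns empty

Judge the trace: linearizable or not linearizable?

through event 5 a valid linearization exists; event 6 (C responding at time 6) ends that
real-time-consistent orders of the 3 completed operations: 3 — all fail the FIFO queue replay
one such order, A, B, C, breaks at step 3 where C take() → empty is illegal
one such order, B, A, C, breaks at step 2 where A take() → empty is illegal

not linearizable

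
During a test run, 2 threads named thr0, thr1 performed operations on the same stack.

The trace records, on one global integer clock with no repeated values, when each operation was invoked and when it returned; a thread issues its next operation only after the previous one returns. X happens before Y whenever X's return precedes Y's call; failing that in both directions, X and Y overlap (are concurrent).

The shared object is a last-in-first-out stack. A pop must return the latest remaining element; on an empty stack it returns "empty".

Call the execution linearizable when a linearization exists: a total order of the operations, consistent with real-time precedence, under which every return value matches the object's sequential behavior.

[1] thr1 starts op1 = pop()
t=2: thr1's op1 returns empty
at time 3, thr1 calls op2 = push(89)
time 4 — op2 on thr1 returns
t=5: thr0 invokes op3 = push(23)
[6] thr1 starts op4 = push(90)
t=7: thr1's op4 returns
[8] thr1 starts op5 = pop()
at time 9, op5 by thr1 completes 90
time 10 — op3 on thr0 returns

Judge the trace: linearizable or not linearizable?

linearizable

witness order: op1, op2, op3, op4, op5
step 1: op1 pop() → empty — stack <>
step 2: op2 push(89) — stack <89>
step 3: op3 push(23) — stack <89,23>
step 4: op4 push(90) — stack <89,23,90>
step 5: op5 pop() → 90 — stack <89,23>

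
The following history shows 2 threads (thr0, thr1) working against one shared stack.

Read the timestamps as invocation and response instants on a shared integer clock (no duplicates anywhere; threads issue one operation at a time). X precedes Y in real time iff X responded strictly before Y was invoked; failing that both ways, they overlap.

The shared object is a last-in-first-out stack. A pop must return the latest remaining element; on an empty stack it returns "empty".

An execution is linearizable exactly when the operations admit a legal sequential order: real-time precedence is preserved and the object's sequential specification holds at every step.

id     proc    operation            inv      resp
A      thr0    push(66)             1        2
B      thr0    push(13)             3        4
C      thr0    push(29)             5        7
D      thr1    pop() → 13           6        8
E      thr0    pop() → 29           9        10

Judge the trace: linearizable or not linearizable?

linearizable

one valid linearization: A, B, D, C, E
1. A push(66), leaving stack <66>
2. B push(13), leaving stack <66,13>
3. D pop() → 13, leaving stack <66>
4. C push(29), leaving stack <66,29>
5. E pop() → 29, leaving stack <66>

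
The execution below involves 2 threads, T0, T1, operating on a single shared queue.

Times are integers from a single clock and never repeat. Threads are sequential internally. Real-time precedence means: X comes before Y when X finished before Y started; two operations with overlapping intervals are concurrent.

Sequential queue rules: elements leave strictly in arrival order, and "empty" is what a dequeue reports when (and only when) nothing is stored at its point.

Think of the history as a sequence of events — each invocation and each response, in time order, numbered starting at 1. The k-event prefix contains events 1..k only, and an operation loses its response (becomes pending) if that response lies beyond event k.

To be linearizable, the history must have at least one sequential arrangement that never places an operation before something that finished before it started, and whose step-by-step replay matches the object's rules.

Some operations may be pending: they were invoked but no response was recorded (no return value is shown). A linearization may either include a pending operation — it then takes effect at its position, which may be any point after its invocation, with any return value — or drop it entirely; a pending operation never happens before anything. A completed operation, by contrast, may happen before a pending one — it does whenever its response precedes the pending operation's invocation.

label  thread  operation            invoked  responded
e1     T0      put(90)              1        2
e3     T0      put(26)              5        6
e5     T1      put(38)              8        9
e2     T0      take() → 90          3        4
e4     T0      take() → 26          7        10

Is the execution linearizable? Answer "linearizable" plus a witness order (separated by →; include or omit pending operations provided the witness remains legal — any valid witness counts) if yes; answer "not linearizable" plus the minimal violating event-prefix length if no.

linearizable — witness: e1 → e2 → e3 → e4 → e5

step 1: e1 put(90) — queue <90>
step 2: e2 take() → 90 — queue <>
step 3: e3 put(26) — queue <26>
step 4: e4 take() → 26 — queue <>
step 5: e5 put(38) — queue <38>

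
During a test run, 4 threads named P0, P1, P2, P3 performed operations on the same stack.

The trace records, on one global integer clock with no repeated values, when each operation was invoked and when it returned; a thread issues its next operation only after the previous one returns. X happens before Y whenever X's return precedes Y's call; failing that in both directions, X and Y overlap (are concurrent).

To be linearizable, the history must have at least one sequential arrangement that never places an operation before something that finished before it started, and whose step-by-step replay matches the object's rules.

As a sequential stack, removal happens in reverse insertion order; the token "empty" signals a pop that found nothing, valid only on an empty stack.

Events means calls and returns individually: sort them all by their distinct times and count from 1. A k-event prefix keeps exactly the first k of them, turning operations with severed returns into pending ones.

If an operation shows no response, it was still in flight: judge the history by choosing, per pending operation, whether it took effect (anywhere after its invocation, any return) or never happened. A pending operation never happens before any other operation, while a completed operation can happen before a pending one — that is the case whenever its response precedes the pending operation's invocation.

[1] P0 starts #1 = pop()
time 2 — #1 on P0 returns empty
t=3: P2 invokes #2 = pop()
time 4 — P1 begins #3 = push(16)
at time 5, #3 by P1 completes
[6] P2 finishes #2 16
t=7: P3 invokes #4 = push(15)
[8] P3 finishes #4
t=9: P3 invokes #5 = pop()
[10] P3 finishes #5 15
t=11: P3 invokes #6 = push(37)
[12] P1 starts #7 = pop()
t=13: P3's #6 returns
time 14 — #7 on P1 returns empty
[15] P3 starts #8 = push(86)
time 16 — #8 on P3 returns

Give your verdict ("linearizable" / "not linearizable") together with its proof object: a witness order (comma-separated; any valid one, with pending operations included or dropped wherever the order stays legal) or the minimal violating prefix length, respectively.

step 1: #1 pop() → empty — stack <>
step 2: #3 push(16) — stack <16>
step 3: #2 pop() → 16 — stack <>
step 4: #4 push(15) — stack <15>
step 5: #5 pop() → 15 — stack <>
step 6: #7 pop() → empty — stack <>
step 7: #6 push(37) — stack <37>
step 8: #8 push(86) — stack <37,86>

linearizable — witness: #1, #3, #2, #4, #5, #7, #6, #8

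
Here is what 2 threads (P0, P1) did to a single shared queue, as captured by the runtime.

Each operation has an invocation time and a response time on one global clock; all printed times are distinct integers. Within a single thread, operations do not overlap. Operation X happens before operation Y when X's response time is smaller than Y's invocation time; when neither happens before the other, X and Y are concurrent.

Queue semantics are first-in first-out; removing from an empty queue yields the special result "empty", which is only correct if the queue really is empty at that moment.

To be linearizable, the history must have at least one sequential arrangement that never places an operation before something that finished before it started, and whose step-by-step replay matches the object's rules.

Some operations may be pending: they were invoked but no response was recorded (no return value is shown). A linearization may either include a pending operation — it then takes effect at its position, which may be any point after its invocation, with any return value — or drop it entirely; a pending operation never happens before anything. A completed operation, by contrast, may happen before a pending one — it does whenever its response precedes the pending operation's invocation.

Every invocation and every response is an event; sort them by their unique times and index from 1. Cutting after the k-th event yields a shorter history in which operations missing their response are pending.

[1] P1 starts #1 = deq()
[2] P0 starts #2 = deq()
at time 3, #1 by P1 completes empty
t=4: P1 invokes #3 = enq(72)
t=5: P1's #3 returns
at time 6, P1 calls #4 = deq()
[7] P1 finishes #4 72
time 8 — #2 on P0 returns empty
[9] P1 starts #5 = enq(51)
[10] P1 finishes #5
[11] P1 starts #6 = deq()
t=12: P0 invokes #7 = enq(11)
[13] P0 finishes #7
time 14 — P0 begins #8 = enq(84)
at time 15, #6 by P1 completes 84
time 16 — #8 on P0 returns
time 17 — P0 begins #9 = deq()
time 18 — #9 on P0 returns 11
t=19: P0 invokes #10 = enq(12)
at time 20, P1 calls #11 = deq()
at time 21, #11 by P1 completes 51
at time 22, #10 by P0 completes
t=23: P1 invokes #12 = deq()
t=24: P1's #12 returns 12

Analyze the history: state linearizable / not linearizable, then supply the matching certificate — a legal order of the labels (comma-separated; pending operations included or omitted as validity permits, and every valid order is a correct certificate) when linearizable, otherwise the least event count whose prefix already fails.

not linearizable — minimal violating prefix: 15 events

through event 14 a valid linearization exists; event 15 (#6 responding at time 15) ends that
the 7 completed operations admit 8 real-time orders; each fails the queue replay
no escape via the 1 pending operation (#8): every completion choice fails
one such order, #1, #2, #3, #4, #5, #6, #7 (pending dropped), breaks at step 6 where #6 deq() → 84 is illegal
one such order, #1, #2, #3, #4, #5, #7, #6 (pending dropped), breaks at step 7 where #6 deq() → 84 is illegal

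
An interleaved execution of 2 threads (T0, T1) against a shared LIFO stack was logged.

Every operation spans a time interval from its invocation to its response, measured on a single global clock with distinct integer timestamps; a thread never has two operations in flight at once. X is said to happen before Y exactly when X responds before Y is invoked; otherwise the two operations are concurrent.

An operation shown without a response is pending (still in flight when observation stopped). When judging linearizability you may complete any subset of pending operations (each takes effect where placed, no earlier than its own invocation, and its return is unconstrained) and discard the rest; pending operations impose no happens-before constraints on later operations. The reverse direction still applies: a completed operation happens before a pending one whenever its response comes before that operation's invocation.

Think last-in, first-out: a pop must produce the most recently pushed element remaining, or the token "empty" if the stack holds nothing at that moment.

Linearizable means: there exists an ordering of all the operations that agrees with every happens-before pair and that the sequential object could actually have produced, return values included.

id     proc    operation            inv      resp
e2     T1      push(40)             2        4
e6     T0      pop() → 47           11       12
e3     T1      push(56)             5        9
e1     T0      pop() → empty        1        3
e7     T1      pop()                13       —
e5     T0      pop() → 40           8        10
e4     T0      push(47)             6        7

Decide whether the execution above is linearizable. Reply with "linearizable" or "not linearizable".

prefix check: 1..9 passes, 1..10 fails once e5's time-10 response joins
real-time-consistent orders of the 5 completed operations: 6 — all fail the LIFO stack replay
for example e1, e2, e3, e4, e5 fails at step 5: e5 pop() → 40 is not legal there
for example e1, e2, e4, e3, e5 fails at step 5: e5 pop() → 40 is not legal there

not linearizable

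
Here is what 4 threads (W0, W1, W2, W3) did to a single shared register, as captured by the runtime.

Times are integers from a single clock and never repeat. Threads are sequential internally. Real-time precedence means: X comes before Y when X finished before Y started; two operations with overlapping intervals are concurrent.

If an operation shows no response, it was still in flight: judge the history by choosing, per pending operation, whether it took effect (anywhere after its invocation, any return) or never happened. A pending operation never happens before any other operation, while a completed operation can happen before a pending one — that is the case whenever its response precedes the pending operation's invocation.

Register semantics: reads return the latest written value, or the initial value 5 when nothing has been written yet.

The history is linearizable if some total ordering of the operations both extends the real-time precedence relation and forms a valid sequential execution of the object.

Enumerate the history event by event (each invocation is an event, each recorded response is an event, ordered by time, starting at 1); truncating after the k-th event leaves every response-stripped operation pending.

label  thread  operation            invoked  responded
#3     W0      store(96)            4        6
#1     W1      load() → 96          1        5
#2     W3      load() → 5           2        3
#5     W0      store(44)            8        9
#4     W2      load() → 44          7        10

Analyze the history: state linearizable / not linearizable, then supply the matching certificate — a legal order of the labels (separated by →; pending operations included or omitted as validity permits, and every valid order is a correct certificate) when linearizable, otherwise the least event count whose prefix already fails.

linearizable — witness: #2 → #3 → #1 → #5 → #4

1. #2 load() → 5, leaving value 5
2. #3 store(96), leaving value 96
3. #1 load() → 96, leaving value 96
4. #5 store(44), leaving value 44
5. #4 load() → 44, leaving value 44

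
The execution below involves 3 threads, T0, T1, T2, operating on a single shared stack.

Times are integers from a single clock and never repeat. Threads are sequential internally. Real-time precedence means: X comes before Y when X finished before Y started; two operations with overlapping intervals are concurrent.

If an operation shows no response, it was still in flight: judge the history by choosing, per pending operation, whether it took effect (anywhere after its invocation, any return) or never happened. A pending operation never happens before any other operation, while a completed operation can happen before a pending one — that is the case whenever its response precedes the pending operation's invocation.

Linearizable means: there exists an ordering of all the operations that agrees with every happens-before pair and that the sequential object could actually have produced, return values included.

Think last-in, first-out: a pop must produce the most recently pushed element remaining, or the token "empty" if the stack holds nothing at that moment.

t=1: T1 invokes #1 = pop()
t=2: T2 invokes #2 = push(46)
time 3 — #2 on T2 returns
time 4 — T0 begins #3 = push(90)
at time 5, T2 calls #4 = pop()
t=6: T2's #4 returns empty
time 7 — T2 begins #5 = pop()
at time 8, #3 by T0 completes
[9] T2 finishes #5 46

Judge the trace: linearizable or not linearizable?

the violation lands at event 9, #5's response at time 9: events 1..8 linearize, events 1..9 do not
4 completed operations, 3 real-time-consistent orders — every stack replay fails
no escape via the 1 pending operation (#1): every completion choice fails
for example #2, #3, #4, #5 (pending dropped) fails at step 3: #4 pop() → empty is not legal there
for example #2, #4, #3, #5 (pending dropped) fails at step 2: #4 pop() → empty is not legal there

not linearizable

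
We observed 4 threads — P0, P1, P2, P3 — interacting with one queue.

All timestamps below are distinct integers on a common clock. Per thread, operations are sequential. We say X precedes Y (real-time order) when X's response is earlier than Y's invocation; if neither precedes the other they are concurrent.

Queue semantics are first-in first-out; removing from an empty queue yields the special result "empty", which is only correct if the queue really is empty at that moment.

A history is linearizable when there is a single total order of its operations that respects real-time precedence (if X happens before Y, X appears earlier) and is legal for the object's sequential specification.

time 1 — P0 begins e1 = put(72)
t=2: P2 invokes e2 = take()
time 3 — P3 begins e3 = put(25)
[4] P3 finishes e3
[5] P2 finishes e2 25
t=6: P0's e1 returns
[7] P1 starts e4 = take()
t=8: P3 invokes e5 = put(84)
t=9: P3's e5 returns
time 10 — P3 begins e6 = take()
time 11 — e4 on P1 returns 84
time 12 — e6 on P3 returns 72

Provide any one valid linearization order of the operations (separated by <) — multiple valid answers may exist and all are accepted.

1. e3 put(25), leaving queue <25>
2. e1 put(72), leaving queue <25,72>
3. e2 take() → 25, leaving queue <72>
4. e5 put(84), leaving queue <72,84>
5. e6 take() → 72, leaving queue <84>
6. e4 take() → 84, leaving queue <>

e3 < e1 < e2 < e5 < e6 < e4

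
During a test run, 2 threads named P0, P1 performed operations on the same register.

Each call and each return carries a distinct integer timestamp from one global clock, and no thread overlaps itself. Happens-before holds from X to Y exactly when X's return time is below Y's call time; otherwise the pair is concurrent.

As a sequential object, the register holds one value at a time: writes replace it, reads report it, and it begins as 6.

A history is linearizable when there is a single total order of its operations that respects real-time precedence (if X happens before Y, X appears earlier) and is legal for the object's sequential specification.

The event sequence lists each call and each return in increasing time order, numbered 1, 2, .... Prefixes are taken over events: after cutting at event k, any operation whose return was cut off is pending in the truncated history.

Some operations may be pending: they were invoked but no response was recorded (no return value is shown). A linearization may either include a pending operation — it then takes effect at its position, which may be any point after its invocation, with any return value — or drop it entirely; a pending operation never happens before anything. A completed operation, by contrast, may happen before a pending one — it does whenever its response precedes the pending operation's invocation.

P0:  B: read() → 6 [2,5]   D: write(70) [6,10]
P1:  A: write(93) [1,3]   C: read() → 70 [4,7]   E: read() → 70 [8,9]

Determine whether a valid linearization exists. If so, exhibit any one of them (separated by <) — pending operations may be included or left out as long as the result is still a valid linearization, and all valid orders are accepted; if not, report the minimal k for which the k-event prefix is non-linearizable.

after step 1 (B read() → 6): value 6
after step 2 (A write(93)): value 93
after step 3 (D write(70)): value 70
after step 4 (C read() → 70): value 70
after step 5 (E read() → 70): value 70

linearizable — witness: B < A < D < C < E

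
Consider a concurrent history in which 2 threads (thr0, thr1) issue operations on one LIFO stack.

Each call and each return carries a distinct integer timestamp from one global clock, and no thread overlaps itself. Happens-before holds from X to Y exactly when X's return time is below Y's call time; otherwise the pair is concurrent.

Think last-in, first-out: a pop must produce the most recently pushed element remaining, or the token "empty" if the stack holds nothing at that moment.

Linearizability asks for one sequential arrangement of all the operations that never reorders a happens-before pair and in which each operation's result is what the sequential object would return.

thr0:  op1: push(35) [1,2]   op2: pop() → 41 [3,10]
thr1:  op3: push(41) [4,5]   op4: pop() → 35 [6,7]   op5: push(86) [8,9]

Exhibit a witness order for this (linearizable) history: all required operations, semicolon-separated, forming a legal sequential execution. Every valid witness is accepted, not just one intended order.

op1; op3; op2; op4; op5

step 1: op1 push(35) — stack <35>
step 2: op3 push(41) — stack <35,41>
step 3: op2 pop() → 41 — stack <35>
step 4: op4 pop() → 35 — stack <>
step 5: op5 push(86) — stack <86>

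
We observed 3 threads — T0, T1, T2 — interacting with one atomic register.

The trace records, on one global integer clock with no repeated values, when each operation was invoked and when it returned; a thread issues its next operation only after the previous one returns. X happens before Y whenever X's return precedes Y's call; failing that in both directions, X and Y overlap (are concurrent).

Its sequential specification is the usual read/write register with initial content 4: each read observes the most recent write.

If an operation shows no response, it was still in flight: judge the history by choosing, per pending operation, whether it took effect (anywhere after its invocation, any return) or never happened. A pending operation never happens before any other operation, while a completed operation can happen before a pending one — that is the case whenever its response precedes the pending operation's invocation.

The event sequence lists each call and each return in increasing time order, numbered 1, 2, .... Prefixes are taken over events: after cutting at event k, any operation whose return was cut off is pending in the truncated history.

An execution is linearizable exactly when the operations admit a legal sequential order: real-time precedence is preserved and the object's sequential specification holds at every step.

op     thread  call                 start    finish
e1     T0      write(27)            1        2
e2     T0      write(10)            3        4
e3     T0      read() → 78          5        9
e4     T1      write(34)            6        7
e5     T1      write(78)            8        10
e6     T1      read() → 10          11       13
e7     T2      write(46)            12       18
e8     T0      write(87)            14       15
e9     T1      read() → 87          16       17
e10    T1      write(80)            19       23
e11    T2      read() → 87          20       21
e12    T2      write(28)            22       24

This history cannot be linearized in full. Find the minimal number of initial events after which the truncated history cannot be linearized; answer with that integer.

events 1..12 are still linearizable — one witness is e1, e2, e4, e5, e3:
1. e1 write(27), leaving value 27
2. e2 write(10), leaving value 10
3. e4 write(34), leaving value 34
4. e5 write(78), leaving value 78
5. e3 read() → 78, leaving value 78
with event 13 included (e6 responding at time 13), all real-time-consistent orders fail
no escape via the 1 pending operation (e7): every completion choice fails
take e1, e2, e3, e4, e5, e6 (pending dropped): step 3 already fails, because e3 read() → 78 cannot occur there
take e1, e2, e4, e3, e5, e6 (pending dropped): step 4 already fails, because e3 read() → 78 cannot occur there

13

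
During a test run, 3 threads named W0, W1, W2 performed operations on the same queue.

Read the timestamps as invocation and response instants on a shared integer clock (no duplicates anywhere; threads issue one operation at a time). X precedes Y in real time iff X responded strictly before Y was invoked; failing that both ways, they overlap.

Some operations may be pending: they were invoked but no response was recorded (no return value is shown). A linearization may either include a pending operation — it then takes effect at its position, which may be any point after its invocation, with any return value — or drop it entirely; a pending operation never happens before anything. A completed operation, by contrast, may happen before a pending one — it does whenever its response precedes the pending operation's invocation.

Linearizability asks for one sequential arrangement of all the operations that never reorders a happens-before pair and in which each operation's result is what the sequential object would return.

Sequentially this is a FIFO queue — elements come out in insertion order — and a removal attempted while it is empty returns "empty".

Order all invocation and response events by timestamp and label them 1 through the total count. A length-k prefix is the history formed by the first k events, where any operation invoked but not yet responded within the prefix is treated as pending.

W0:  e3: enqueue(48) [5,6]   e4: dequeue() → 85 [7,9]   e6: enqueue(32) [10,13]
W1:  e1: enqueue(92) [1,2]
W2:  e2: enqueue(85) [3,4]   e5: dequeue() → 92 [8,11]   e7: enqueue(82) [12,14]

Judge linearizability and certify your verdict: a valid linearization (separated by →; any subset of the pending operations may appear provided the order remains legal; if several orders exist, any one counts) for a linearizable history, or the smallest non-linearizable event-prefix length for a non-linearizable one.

linearizable — witness: e1 → e2 → e3 → e5 → e4 → e6 → e7

step 1: e1 enqueue(92) — queue <92>
step 2: e2 enqueue(85) — queue <92,85>
step 3: e3 enqueue(48) — queue <92,85,48>
step 4: e5 dequeue() → 92 — queue <85,48>
step 5: e4 dequeue() → 85 — queue <48>
step 6: e6 enqueue(32) — queue <48,32>
step 7: e7 enqueue(82) — queue <48,32,82>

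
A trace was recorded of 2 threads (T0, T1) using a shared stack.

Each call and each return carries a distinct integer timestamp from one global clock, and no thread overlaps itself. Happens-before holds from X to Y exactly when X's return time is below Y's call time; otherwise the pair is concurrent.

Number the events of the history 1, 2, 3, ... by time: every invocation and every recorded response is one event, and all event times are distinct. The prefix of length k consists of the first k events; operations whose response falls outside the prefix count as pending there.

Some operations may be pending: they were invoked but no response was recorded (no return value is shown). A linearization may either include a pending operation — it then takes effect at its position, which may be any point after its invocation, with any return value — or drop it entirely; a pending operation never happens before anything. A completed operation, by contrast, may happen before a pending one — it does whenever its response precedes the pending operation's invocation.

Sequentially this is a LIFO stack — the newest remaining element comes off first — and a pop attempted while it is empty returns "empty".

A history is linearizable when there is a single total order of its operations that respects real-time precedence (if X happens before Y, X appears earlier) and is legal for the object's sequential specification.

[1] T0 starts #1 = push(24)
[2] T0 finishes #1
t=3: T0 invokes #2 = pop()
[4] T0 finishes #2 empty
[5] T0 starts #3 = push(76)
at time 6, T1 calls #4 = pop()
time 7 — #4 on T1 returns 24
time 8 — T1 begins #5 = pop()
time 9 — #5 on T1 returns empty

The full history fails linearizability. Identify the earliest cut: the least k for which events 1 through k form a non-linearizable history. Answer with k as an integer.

a valid linearization of events 1..3 exists, for instance #1:
step 1: #1 push(24) — stack <24>
once event 4 joins (#2's response, time 4), exhaustive search finds no witness
sample order #1, #2 stalls at step 2 — #2 pop() → empty has no legal effect

4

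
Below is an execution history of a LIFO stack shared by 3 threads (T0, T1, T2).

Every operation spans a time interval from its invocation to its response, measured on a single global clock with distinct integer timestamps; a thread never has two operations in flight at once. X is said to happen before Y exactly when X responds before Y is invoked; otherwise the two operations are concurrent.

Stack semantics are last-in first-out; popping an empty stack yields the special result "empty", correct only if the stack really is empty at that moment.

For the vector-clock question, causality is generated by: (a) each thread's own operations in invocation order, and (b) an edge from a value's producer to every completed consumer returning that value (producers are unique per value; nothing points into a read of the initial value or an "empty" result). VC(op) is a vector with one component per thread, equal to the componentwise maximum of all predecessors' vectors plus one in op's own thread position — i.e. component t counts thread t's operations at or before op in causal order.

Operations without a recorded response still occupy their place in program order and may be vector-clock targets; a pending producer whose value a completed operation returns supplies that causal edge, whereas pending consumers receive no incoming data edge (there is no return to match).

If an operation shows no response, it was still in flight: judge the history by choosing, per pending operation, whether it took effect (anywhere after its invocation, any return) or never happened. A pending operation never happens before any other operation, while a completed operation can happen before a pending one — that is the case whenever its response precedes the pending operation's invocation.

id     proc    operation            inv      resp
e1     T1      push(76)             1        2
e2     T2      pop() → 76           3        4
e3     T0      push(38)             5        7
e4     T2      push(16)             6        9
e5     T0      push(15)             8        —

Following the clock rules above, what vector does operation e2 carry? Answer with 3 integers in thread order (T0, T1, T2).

root op e1, invoked 1: fresh clock plus T1's own tick → (0, 1, 0)
root op e3, invoked 5: fresh clock plus T0's own tick → (1, 0, 0)
from VC(e1)=(0, 1, 0), e2 (invoked 3) maxes components and bumps T2 → (0, 1, 1)
from VC(e3)=(1, 0, 0), e5 (invoked 8) maxes components and bumps T0 → (2, 0, 0)
from VC(e2)=(0, 1, 1), e4 (invoked 6) maxes components and bumps T2 → (0, 1, 2)
target: VC(e2) = (0, 1, 1)

(0, 1, 1)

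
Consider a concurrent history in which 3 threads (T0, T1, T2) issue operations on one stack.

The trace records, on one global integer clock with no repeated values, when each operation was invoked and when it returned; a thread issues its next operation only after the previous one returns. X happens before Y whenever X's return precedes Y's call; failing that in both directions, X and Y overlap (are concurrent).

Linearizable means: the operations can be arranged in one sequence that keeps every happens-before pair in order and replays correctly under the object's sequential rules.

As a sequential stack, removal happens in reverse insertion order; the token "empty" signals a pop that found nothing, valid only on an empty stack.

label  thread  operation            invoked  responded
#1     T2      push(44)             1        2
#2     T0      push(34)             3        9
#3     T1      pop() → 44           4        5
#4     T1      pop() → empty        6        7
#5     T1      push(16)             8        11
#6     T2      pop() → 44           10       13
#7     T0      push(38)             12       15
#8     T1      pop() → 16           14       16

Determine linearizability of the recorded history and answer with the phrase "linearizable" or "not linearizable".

not linearizable

prefix check: 1..12 passes, 1..13 fails once #6's time-13 response joins
no legal order exists: 7 real-time-consistent candidates over 6 completed stack operations, all rejected
completion choices over the 1 pending operation (#7) were checked; none helps
e.g. #1, #2, #3, #4, #5, #6 (pending dropped): illegal at step 3, since #3 pop() → 44 cannot apply there
e.g. #1, #2, #3, #4, #6, #5 (pending dropped): illegal at step 3, since #3 pop() → 44 cannot apply there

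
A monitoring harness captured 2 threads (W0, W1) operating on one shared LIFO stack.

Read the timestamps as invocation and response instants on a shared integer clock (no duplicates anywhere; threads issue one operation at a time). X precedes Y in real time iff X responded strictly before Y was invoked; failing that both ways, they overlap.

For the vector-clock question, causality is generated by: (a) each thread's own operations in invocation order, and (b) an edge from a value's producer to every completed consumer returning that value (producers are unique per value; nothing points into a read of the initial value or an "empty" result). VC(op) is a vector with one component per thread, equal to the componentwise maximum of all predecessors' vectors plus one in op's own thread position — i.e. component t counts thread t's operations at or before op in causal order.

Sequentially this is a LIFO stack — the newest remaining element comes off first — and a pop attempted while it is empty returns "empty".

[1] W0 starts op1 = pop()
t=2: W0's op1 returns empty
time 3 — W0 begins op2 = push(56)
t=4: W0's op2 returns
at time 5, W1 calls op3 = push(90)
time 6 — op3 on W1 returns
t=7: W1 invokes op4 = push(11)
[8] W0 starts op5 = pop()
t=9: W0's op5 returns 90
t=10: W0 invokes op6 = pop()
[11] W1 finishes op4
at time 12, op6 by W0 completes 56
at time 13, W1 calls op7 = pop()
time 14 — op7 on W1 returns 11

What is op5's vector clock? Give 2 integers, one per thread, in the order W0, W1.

op3, invoked 5, has no incoming edges; only W1's bump applies → (0, 1)
op1, invoked 1, has no incoming edges; only W0's bump applies → (1, 0)
from VC(op3)=(0, 1), op4 (invoked 7) maxes components and bumps W1 → (0, 2)
from VC(op1)=(1, 0), op2 (invoked 3) maxes components and bumps W0 → (2, 0)
from VC(op4)=(0, 2), op7 (invoked 13) maxes components and bumps W1 → (0, 3)
from VC(op2)=(2, 0), VC(op3)=(0, 1), op5 (invoked 8) maxes components and bumps W0 → (3, 1)
from VC(op2)=(2, 0), VC(op5)=(3, 1), op6 (invoked 10) maxes components and bumps W0 → (4, 1)
target: VC(op5) = (3, 1)

(3, 1)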